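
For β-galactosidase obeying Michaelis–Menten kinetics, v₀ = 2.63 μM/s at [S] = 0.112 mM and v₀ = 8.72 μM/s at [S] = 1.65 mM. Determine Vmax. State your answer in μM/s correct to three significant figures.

10.5 μM/s

From v = Vmax[S]/(Km+[S]), each point gives Vmax = v(Km+[S])/[S].
Equating: 2.63(Km+0.112)/0.112 = 8.72(Km+1.65)/1.65.
23.48·Km + 2.63 = 5.285·Km + 8.72, so (23.48 − 5.285)·Km = 8.72 − 2.63.
Km = 6.090/18.20 = 0.335 mM; then Vmax = 2.63(0.335+0.112)/0.112 = 10.5 μM/s.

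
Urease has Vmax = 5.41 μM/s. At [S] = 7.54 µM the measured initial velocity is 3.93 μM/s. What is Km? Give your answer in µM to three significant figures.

From v = Vmax[S]/(Km+[S]), Km = [S](Vmax − v)/v.
Km = 7.54 × (5.41 − 3.93) / 3.93 = 11.16/3.93 = 2.84 µM.

2.84 µM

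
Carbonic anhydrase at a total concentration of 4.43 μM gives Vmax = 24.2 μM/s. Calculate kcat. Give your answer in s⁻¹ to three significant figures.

kcat = Vmax/[E]total = 24.2 μM/s / 4.43 μM = 5.46 s⁻¹.

5.46 s⁻¹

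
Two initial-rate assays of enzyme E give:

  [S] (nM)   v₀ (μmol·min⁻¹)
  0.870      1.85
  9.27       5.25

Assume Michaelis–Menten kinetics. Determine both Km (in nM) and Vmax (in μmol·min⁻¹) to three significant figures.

Km = 2.18 nM; Vmax = 6.48 μmol·min⁻¹

From v = Vmax[S]/(Km+[S]), each point gives Vmax = v(Km+[S])/[S].
Equating: 1.85(Km+0.870)/0.870 = 5.25(Km+9.27)/9.27.
2.126·Km + 1.85 = 0.5663·Km + 5.25, so (2.126 − 0.5663)·Km = 5.25 − 1.85.
Km = 3.400/1.560 = 2.18 nM; then Vmax = 1.85(2.18+0.870)/0.870 = 6.48 μmol·min⁻¹.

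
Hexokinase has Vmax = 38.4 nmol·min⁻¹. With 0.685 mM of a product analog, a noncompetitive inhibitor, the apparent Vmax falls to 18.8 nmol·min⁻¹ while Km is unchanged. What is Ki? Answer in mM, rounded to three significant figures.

Noncompetitive: Vmax,app = Vmax/α with α = 1 + [I]/Ki.
α = Vmax/Vmax,app = 38.4/18.8 = 2.043.
Since α = 1 + [I]/Ki, [I]/Ki = 2.043 − 1 = 1.043 and Ki = 0.685/1.043 = 0.657 mM.

0.657 mM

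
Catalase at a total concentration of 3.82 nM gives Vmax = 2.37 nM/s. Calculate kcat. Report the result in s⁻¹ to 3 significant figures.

kcat = Vmax/[E]total = 2.37 nM/s / 3.82 nM = 0.620 s⁻¹.

0.620 s⁻¹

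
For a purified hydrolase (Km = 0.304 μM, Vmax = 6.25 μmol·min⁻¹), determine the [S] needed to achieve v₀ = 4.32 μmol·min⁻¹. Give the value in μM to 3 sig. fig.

0.680 μM

The required fractional saturation is v/Vmax = 4.32/6.25 = 0.6912.
Then [S]/(Km+[S]) = 0.6912 ⇒ [S] = 0.304 × 0.6912/(1 − 0.6912) = 0.680 μM.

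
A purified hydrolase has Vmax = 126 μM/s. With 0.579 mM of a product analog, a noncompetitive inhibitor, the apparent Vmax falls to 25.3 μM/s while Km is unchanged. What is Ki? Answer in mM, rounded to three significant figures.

0.145 mM

Noncompetitive: Vmax,app = Vmax/α with α = 1 + [I]/Ki.
α = Vmax/Vmax,app = 126/25.3 = 4.980.
Ki = [I]/(α − 1) = 0.579/3.980 = 0.145 mM.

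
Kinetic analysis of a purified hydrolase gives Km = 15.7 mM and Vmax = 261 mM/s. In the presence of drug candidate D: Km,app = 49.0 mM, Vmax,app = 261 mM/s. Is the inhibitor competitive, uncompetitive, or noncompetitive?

Km increases (15.7 → 49.0 mM) while Vmax is unchanged — the hallmark of competitive inhibition.

competitive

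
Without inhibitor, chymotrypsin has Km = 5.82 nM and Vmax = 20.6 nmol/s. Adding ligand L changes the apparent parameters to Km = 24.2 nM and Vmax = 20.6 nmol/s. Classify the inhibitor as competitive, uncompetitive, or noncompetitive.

Km increases (5.82 → 24.2 nM) while Vmax is unchanged — the hallmark of competitive inhibition.

competitive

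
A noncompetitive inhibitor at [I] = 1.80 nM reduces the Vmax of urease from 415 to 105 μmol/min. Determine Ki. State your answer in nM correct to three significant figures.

0.610 nM

Noncompetitive: Vmax,app = Vmax/α with α = 1 + [I]/Ki.
α = Vmax/Vmax,app = 415/105 = 3.952.
Ki = [I]/(α − 1) = 1.80/2.952 = 0.610 nM.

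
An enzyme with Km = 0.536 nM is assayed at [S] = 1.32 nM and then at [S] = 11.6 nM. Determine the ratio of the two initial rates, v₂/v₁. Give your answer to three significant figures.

Since Vmax cancels, v₂/v₁ = [S]₂(Km+[S]₁) / [S]₁(Km+[S]₂).
= 11.6×(0.536+1.32) / (1.32×(0.536+11.6)) = 21.53/16.02 = 1.34.

1.34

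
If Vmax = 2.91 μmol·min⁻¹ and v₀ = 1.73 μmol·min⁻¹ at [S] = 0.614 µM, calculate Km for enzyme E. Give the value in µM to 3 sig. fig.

From v = Vmax[S]/(Km+[S]), Km = [S](Vmax − v)/v.
Km = 0.614 × (2.91 − 1.73) / 1.73 = 0.7245/1.73 = 0.419 µM.

0.419 µM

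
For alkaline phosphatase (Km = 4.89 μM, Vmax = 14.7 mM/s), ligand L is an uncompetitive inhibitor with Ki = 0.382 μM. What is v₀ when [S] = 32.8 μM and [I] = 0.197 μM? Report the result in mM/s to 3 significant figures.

With α = 1 + [I]/Ki = 1 + 0.197/0.382 = 1.516, the uncompetitive rate law is v = (Vmax/α)·[S] / (Km/α + [S]).
v = (14.7/1.516)×32.8 / (4.89/1.516 + 32.8) = 318.1/36.03 = 8.83 mM/s.

8.83 mM/s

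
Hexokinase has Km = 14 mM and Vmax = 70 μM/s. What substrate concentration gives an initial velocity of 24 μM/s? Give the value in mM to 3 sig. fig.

Rearranging v = Vmax[S]/(Km+[S]) gives [S] = Km·v/(Vmax − v).
[S] = 14 × 24 / (70 − 24) = 336.0/46.00 = 7.30 mM.

7.30 mM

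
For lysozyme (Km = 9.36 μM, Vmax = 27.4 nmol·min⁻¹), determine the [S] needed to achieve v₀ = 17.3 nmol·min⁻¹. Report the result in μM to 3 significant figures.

The required fractional saturation is v/Vmax = 17.3/27.4 = 0.6314.
Then [S]/(Km+[S]) = 0.6314 ⇒ [S] = 9.36 × 0.6314/(1 − 0.6314) = 16.0 μM.

16.0 μM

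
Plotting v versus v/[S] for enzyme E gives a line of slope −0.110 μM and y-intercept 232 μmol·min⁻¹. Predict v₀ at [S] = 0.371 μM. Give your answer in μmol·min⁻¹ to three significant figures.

179 μmol·min⁻¹

In the Eadie–Hofstee form v = Vmax − Km·(v/[S]), the slope is −Km and the intercept is Vmax, so Km = 0.110 μM and Vmax = 232 μmol·min⁻¹.
v = 232 × 0.371/(0.110 + 0.371) = 179 μmol·min⁻¹.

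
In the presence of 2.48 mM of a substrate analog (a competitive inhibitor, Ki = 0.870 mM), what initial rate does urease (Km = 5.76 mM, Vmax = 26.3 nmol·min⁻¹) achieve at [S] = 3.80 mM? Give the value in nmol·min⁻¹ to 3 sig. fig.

With α = 1 + [I]/Ki = 1 + 2.48/0.870 = 3.851, the competitive rate law is v = Vmax[S] / (αKm + [S]).
v = 26.3×3.80 / (3.851×5.76 + 3.80) = 99.94/25.98 = 3.85 nmol·min⁻¹.

3.85 nmol·min⁻¹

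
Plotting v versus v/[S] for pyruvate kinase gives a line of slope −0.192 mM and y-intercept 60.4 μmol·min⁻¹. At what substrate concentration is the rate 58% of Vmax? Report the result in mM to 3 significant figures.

0.265 mM

The Eadie–Hofstee slope gives Km = 0.192 mM (slope = −Km).
v/Vmax = [S]/(Km+[S]) = 0.58 ⇒ [S] = Km·0.58/(1−0.58) = 0.192 × 1.381 = 0.265 mM.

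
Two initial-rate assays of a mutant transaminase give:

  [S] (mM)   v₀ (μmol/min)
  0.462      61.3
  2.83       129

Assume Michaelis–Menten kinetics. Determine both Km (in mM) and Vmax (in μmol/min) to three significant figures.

Km = 0.777 mM; Vmax = 164 μmol/min

In reciprocal form, 1/v = (Km/Vmax)·(1/[S]) + 1/Vmax. The two points give (1/[S], 1/v) = (2.165, 0.01631) and (0.3534, 0.007752).
Slope = (0.01631 − 0.007752)/(2.165 − 0.3534) = 0.004727; intercept = 0.01631 − 0.004727×2.165 = 0.006082.
Vmax = 1/intercept = 164 μmol/min; Km = slope × Vmax = 0.004727 × 164 = 0.777 mM.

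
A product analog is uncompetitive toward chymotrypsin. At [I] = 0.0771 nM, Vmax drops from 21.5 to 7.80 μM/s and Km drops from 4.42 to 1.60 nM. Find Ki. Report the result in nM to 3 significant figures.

0.0439 nM

Uncompetitive: Vmax,app = Vmax/α (and Km,app = Km/α) with α = 1 + [I]/Ki.
α = Vmax/Vmax,app = 21.5/7.80 = 2.756.
Ki = [I]/(α − 1) = 0.0771/1.756 = 0.0439 nM.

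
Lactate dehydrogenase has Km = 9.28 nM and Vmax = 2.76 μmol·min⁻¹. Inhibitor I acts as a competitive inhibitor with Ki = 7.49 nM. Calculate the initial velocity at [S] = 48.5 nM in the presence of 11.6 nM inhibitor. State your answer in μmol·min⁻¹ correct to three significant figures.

1.86 μmol·min⁻¹

α = 1 + [I]/Ki = 1 + 11.6/7.49 = 2.549.
For a competitive inhibitor, Vmax is unchanged and the apparent Km becomes α·Km: Km,app = 23.7 nM, Vmax,app = 2.76 μmol·min⁻¹.
v = Vmax,app·[S]/(Km,app + [S]) = 2.76 × 48.5/(23.7 + 48.5) = 1.86 μmol·min⁻¹.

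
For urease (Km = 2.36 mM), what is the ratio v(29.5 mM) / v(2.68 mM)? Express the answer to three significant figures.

1.74

Since Vmax cancels, v₂/v₁ = [S]₂(Km+[S]₁) / [S]₁(Km+[S]₂).
= 29.5×(2.36+2.68) / (2.68×(2.36+29.5)) = 148.7/85.38 = 1.74.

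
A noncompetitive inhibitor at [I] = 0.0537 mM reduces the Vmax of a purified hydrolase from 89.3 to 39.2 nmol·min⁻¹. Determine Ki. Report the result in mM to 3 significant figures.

0.0420 mM

Noncompetitive: Vmax,app = Vmax/α with α = 1 + [I]/Ki.
α = Vmax/Vmax,app = 89.3/39.2 = 2.278.
Since α = 1 + [I]/Ki, [I]/Ki = 2.278 − 1 = 1.278 and Ki = 0.0537/1.278 = 0.0420 mM.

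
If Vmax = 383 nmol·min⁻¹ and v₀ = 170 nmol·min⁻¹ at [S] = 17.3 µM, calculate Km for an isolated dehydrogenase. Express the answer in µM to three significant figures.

v/Vmax = 170/383 = 0.4439 = [S]/(Km+[S]).
So Km + [S] = [S]/0.4439 = 38.98 µM, giving Km = 38.98 − 17.3 = 21.7 µM.

21.7 µM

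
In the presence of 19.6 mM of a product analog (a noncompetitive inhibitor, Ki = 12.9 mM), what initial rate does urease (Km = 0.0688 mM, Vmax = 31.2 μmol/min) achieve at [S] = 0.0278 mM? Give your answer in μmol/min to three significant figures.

With α = 1 + [I]/Ki = 1 + 19.6/12.9 = 2.519, the noncompetitive rate law is v = (Vmax/α)·[S] / (Km + [S]).
v = (31.2/2.519)×0.0278 / (0.0688 + 0.0278) = 0.3443/0.09660 = 3.56 μmol/min.

3.56 μmol/min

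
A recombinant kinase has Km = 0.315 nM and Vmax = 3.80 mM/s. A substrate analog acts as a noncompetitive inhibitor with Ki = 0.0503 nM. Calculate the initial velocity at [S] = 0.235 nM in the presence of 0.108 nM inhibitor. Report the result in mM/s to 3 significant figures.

0.516 mM/s

α = 1 + [I]/Ki = 1 + 0.108/0.0503 = 3.147.
For a noncompetitive inhibitor, Vmax is reduced to Vmax/α while Km is unchanged: Km,app = 0.315 nM, Vmax,app = 1.21 mM/s.
v = Vmax,app·[S]/(Km,app + [S]) = 1.21 × 0.235/(0.315 + 0.235) = 0.516 mM/s.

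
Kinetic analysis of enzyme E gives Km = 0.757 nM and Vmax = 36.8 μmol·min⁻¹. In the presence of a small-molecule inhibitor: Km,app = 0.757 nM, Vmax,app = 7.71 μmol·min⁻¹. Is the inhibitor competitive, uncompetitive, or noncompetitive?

noncompetitive

Vmax decreases (36.8 → 7.71 μmol·min⁻¹) while Km is unchanged — pure noncompetitive inhibition.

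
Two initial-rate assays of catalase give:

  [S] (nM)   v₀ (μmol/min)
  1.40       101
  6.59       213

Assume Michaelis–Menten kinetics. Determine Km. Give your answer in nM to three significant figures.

2.81 nM

In reciprocal form, 1/v = (Km/Vmax)·(1/[S]) + 1/Vmax. The two points give (1/[S], 1/v) = (0.7143, 0.009901) and (0.1517, 0.004695).
Slope = (0.009901 − 0.004695)/(0.7143 − 0.1517) = 0.009255; intercept = 0.009901 − 0.009255×0.7143 = 0.003290.
Vmax = 1/intercept = 304 μmol/min; Km = slope × Vmax = 0.009255 × 304 = 2.81 nM.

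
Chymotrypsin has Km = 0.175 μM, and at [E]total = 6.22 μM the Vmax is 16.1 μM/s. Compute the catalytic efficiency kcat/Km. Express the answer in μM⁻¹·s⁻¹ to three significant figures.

14.8 μM⁻¹·s⁻¹

kcat = Vmax/[E]total = 16.1/6.22 = 2.59 s⁻¹.
kcat/Km = 2.59/0.175 = 14.8 μM⁻¹·s⁻¹.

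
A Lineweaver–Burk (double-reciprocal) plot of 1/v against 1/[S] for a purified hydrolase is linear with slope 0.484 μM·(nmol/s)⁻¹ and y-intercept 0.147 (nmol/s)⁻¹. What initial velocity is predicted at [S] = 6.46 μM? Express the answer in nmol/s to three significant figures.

4.51 nmol/s

The y-intercept is 1/Vmax, so Vmax = 1/0.147 = 6.80 nmol/s.
The slope is Km/Vmax, so Km = 0.484 × 6.80 = 3.29 μM.
Then v = 6.80 × 6.46/(3.29 + 6.46) = 4.51 nmol/s.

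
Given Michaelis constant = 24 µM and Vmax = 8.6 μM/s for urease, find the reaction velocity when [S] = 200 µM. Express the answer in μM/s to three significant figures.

[S]/(Km+[S]) = 200/224.0 = 0.8929, the fractional saturation.
v = 0.8929 × Vmax = 0.8929 × 8.6 = 7.68 μM/s.

7.68 μM/s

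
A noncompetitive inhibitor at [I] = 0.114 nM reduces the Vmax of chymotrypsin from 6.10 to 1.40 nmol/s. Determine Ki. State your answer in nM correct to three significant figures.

0.0340 nM

Noncompetitive: Vmax,app = Vmax/α with α = 1 + [I]/Ki.
α = Vmax/Vmax,app = 6.10/1.40 = 4.357.
Since α = 1 + [I]/Ki, [I]/Ki = 4.357 − 1 = 3.357 and Ki = 0.114/3.357 = 0.0340 nM.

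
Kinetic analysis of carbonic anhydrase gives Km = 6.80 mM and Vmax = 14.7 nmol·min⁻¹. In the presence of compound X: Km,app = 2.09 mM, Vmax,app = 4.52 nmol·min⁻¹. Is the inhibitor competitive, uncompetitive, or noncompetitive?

uncompetitive

Both Km and Vmax decrease by the same factor (~3.25-fold) — characteristic of uncompetitive inhibition.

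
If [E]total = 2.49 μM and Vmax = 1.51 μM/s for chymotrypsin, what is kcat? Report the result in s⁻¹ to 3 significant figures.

0.606 s⁻¹

kcat = Vmax/[E]total = 1.51 μM/s / 2.49 μM = 0.606 s⁻¹.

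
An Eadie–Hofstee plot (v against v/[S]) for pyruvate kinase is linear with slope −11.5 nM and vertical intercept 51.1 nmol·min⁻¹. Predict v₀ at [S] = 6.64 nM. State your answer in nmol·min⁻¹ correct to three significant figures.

18.7 nmol·min⁻¹

In the Eadie–Hofstee form v = Vmax − Km·(v/[S]), the slope is −Km and the intercept is Vmax, so Km = 11.5 nM and Vmax = 51.1 nmol·min⁻¹.
v = 51.1 × 6.64/(11.5 + 6.64) = 18.7 nmol·min⁻¹.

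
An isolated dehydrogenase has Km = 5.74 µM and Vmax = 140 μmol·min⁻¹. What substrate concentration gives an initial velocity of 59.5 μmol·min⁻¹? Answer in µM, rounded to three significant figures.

4.24 µM

The required fractional saturation is v/Vmax = 59.5/140 = 0.4250.
Then [S]/(Km+[S]) = 0.4250 ⇒ [S] = 5.74 × 0.4250/(1 − 0.4250) = 4.24 µM.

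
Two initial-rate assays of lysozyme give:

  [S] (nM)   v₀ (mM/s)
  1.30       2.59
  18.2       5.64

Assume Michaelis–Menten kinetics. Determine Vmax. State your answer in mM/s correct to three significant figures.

6.20 mM/s

In reciprocal form, 1/v = (Km/Vmax)·(1/[S]) + 1/Vmax. The two points give (1/[S], 1/v) = (0.7692, 0.3861) and (0.05495, 0.1773).
Slope = (0.3861 − 0.1773)/(0.7692 − 0.05495) = 0.2923; intercept = 0.3861 − 0.2923×0.7692 = 0.1612.
Vmax = 1/intercept = 6.20 mM/s; Km = slope × Vmax = 0.2923 × 6.20 = 1.81 nM.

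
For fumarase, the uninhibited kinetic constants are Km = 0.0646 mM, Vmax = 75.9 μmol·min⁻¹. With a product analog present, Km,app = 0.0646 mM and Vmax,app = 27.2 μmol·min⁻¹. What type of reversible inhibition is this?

Vmax decreases (75.9 → 27.2 μmol·min⁻¹) while Km is unchanged — pure noncompetitive inhibition.

noncompetitive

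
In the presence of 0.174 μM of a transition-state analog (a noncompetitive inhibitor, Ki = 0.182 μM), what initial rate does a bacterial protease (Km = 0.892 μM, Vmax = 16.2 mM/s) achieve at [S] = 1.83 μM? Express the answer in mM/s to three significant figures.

5.57 mM/s

α = 1 + [I]/Ki = 1 + 0.174/0.182 = 1.956.
For a noncompetitive inhibitor, Vmax is reduced to Vmax/α while Km is unchanged: Km,app = 0.892 μM, Vmax,app = 8.28 mM/s.
v = Vmax,app·[S]/(Km,app + [S]) = 8.28 × 1.83/(0.892 + 1.83) = 5.57 mM/s.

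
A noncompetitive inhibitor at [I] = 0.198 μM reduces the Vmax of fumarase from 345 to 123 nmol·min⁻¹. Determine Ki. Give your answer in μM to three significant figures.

0.110 μM

Noncompetitive: Vmax,app = Vmax/α with α = 1 + [I]/Ki.
α = Vmax/Vmax,app = 345/123 = 2.805.
Ki = [I]/(α − 1) = 0.198/1.805 = 0.110 μM.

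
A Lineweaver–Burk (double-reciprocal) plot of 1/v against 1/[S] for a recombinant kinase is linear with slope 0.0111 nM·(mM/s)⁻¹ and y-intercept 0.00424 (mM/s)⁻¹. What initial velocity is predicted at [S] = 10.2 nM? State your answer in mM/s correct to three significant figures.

188 mM/s

The y-intercept is 1/Vmax, so Vmax = 1/0.00424 = 236 mM/s.
The slope is Km/Vmax, so Km = 0.0111 × 236 = 2.62 nM.
Then v = 236 × 10.2/(2.62 + 10.2) = 188 mM/s.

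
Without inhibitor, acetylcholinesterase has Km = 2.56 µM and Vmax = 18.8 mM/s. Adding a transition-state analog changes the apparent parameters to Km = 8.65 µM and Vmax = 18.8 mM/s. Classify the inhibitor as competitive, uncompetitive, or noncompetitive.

competitive

Km increases (2.56 → 8.65 µM) while Vmax is unchanged — the hallmark of competitive inhibition.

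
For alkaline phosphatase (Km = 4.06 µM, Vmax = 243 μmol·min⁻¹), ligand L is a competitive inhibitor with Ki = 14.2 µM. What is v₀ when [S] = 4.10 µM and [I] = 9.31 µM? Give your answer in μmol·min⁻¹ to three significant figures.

92.1 μmol·min⁻¹

With α = 1 + [I]/Ki = 1 + 9.31/14.2 = 1.656, the competitive rate law is v = Vmax[S] / (αKm + [S]).
v = 243×4.10 / (1.656×4.06 + 4.10) = 996.3/10.82 = 92.1 μmol·min⁻¹.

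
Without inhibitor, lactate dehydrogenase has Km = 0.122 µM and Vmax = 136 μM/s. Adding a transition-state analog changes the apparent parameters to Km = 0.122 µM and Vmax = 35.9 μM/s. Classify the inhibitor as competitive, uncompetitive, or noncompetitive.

noncompetitive

Vmax decreases (136 → 35.9 μM/s) while Km is unchanged — pure noncompetitive inhibition.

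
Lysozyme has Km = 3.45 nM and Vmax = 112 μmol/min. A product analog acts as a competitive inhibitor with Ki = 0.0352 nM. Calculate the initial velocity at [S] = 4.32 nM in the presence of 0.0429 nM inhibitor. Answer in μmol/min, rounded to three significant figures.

40.4 μmol/min

α = 1 + [I]/Ki = 1 + 0.0429/0.0352 = 2.219.
For a competitive inhibitor, Vmax is unchanged and the apparent Km becomes α·Km: Km,app = 7.65 nM, Vmax,app = 112 μmol/min.
v = Vmax,app·[S]/(Km,app + [S]) = 112 × 4.32/(7.65 + 4.32) = 40.4 μmol/min.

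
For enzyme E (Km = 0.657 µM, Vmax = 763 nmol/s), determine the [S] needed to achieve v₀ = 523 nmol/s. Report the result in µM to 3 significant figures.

Rearranging v = Vmax[S]/(Km+[S]) gives [S] = Km·v/(Vmax − v).
[S] = 0.657 × 523 / (763 − 523) = 343.6/240.0 = 1.43 µM.

1.43 µM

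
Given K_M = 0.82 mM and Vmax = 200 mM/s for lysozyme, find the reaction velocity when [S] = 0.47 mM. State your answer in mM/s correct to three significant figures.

72.9 mM/s

[S]/(Km+[S]) = 0.47/1.290 = 0.3643, the fractional saturation.
v = 0.3643 × Vmax = 0.3643 × 200 = 72.9 mM/s.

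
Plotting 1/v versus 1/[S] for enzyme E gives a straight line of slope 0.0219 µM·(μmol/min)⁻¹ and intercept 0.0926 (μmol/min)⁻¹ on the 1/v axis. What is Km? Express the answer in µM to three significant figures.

y-intercept = 1/Vmax ⇒ Vmax = 10.8 μmol/min; slope = Km/Vmax ⇒ Km = slope × Vmax.
Km = 0.0219 × 10.8 = 0.237 µM.

0.237 µM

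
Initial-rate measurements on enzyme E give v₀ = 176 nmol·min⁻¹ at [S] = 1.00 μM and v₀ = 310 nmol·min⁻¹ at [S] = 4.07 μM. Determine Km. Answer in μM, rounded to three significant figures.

1.34 μM

In reciprocal form, 1/v = (Km/Vmax)·(1/[S]) + 1/Vmax. The two points give (1/[S], 1/v) = (1.000, 0.005682) and (0.2457, 0.003226).
Slope = (0.005682 − 0.003226)/(1.000 − 0.2457) = 0.003256; intercept = 0.005682 − 0.003256×1.000 = 0.002426.
Vmax = 1/intercept = 412 nmol·min⁻¹; Km = slope × Vmax = 0.003256 × 412 = 1.34 μM.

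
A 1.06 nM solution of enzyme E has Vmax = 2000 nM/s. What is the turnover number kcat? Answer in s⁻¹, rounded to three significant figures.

kcat = Vmax/[E]total = 2000 nM/s / 1.06 nM = 1890 s⁻¹.

1890 s⁻¹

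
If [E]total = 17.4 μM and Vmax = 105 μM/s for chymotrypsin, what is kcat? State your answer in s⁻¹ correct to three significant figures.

kcat = Vmax/[E]total = 105 μM/s / 17.4 μM = 6.03 s⁻¹.

6.03 s⁻¹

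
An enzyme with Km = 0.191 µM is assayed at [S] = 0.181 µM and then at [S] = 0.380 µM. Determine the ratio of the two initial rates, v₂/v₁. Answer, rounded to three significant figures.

Since Vmax cancels, v₂/v₁ = [S]₂(Km+[S]₁) / [S]₁(Km+[S]₂).
= 0.380×(0.191+0.181) / (0.181×(0.191+0.380)) = 0.1414/0.1034 = 1.37.

1.37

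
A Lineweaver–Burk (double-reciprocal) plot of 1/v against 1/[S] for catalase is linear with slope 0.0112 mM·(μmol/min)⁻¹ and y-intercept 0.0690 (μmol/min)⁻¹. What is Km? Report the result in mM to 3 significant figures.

y-intercept = 1/Vmax ⇒ Vmax = 14.5 μmol/min; slope = Km/Vmax ⇒ Km = slope × Vmax.
Km = 0.0112 × 14.5 = 0.162 mM.

0.162 mM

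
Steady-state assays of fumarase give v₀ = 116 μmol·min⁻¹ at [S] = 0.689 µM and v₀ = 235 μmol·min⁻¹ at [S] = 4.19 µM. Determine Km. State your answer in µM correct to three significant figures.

In reciprocal form, 1/v = (Km/Vmax)·(1/[S]) + 1/Vmax. The two points give (1/[S], 1/v) = (1.451, 0.008621) and (0.2387, 0.004255).
Slope = (0.008621 − 0.004255)/(1.451 − 0.2387) = 0.003600; intercept = 0.008621 − 0.003600×1.451 = 0.003396.
Vmax = 1/intercept = 294 μmol·min⁻¹; Km = slope × Vmax = 0.003600 × 294 = 1.06 µM.

1.06 µM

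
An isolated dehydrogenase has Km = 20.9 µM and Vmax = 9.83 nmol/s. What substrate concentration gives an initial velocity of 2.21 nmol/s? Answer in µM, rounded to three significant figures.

6.06 µM

The required fractional saturation is v/Vmax = 2.21/9.83 = 0.2248.
Then [S]/(Km+[S]) = 0.2248 ⇒ [S] = 20.9 × 0.2248/(1 − 0.2248) = 6.06 µM.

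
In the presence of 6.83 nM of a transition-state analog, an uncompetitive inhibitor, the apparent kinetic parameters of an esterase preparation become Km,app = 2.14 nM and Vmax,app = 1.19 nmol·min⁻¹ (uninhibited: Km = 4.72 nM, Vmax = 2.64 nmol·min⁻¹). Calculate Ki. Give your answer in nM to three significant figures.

5.61 nM

Uncompetitive: Vmax,app = Vmax/α (and Km,app = Km/α) with α = 1 + [I]/Ki.
α = Vmax/Vmax,app = 2.64/1.19 = 2.218.
Since α = 1 + [I]/Ki, [I]/Ki = 2.218 − 1 = 1.218 and Ki = 6.83/1.218 = 5.61 nM.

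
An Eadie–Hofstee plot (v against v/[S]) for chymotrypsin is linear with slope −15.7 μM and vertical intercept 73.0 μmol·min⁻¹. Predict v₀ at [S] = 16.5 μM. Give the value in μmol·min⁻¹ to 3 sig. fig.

In the Eadie–Hofstee form v = Vmax − Km·(v/[S]), the slope is −Km and the intercept is Vmax, so Km = 15.7 μM and Vmax = 73.0 μmol·min⁻¹.
v = 73.0 × 16.5/(15.7 + 16.5) = 37.4 μmol·min⁻¹.

37.4 μmol·min⁻¹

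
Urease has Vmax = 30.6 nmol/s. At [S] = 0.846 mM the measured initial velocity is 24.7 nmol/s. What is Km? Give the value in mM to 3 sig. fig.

From v = Vmax[S]/(Km+[S]), Km = [S](Vmax − v)/v.
Km = 0.846 × (30.6 − 24.7) / 24.7 = 4.991/24.7 = 0.202 mM.

0.202 mM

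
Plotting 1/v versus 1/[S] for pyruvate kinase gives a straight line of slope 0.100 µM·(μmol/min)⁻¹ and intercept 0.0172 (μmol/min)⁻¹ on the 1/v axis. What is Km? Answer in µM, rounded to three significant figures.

y-intercept = 1/Vmax ⇒ Vmax = 58.1 μmol/min; slope = Km/Vmax ⇒ Km = slope × Vmax.
Km = 0.100 × 58.1 = 5.81 µM.

5.81 µM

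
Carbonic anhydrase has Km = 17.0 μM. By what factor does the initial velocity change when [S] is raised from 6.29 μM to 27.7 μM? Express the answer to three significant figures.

Since Vmax cancels, v₂/v₁ = [S]₂(Km+[S]₁) / [S]₁(Km+[S]₂).
= 27.7×(17.0+6.29) / (6.29×(17.0+27.7)) = 645.1/281.2 = 2.29.

2.29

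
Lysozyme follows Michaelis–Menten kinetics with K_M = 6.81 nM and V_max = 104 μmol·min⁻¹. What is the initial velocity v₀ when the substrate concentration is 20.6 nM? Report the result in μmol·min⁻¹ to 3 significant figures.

78.2 μmol·min⁻¹

[S]/(Km+[S]) = 20.6/27.41 = 0.7516, the fractional saturation.
v = 0.7516 × Vmax = 0.7516 × 104 = 78.2 μmol·min⁻¹.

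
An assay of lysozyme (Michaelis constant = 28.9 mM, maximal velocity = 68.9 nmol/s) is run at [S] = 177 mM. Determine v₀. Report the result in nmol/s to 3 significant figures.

59.2 nmol/s

v = Vmax·[S]/(Km + [S]) = 68.9 × 177 / (28.9 + 177)
  = 12200 / 205.9 = 59.2 nmol/s.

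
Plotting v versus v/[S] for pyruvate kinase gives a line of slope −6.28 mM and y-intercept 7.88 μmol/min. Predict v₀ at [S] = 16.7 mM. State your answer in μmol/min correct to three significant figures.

In the Eadie–Hofstee form v = Vmax − Km·(v/[S]), the slope is −Km and the intercept is Vmax, so Km = 6.28 mM and Vmax = 7.88 μmol/min.
v = 7.88 × 16.7/(6.28 + 16.7) = 5.73 μmol/min.

5.73 μmol/min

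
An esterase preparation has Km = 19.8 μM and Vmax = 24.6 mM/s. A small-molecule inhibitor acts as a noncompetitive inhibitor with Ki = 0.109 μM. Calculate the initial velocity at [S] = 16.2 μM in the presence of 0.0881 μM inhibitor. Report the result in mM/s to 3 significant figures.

6.12 mM/s

With α = 1 + [I]/Ki = 1 + 0.0881/0.109 = 1.808, the noncompetitive rate law is v = (Vmax/α)·[S] / (Km + [S]).
v = (24.6/1.808)×16.2 / (19.8 + 16.2) = 220.4/36.00 = 6.12 mM/s.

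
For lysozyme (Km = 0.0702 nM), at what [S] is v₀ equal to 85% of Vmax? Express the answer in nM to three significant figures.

v/Vmax = [S]/(Km+[S]) = 0.85, so [S] = Km·0.85/(1 − 0.85) = 0.0702 × 5.667.
[S] = 0.398 nM.

0.398 nM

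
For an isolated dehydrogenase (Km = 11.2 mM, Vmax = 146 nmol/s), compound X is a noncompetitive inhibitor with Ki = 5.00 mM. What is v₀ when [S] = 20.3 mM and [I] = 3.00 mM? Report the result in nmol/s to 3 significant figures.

α = 1 + [I]/Ki = 1 + 3.00/5.00 = 1.600.
For a noncompetitive inhibitor, Vmax is reduced to Vmax/α while Km is unchanged: Km,app = 11.2 mM, Vmax,app = 91.2 nmol/s.
v = Vmax,app·[S]/(Km,app + [S]) = 91.2 × 20.3/(11.2 + 20.3) = 58.8 nmol/s.

58.8 nmol/s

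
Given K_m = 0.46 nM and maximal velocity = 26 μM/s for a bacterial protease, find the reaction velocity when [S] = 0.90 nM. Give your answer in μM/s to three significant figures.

[S]/(Km+[S]) = 0.90/1.360 = 0.6618, the fractional saturation.
v = 0.6618 × Vmax = 0.6618 × 26 = 17.2 μM/s.

17.2 μM/s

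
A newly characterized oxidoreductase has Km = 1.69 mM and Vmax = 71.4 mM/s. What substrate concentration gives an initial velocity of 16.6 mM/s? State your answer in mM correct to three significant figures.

0.512 mM

Rearranging v = Vmax[S]/(Km+[S]) gives [S] = Km·v/(Vmax − v).
[S] = 1.69 × 16.6 / (71.4 − 16.6) = 28.05/54.80 = 0.512 mM.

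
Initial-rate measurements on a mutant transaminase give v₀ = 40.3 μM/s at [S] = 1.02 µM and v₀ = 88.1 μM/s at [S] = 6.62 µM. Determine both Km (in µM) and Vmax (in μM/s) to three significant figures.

Km = 1.82 µM; Vmax = 112 μM/s

In reciprocal form, 1/v = (Km/Vmax)·(1/[S]) + 1/Vmax. The two points give (1/[S], 1/v) = (0.9804, 0.02481) and (0.1511, 0.01135).
Slope = (0.02481 − 0.01135)/(0.9804 − 0.1511) = 0.01623; intercept = 0.02481 − 0.01623×0.9804 = 0.008899.
Vmax = 1/intercept = 112 μM/s; Km = slope × Vmax = 0.01623 × 112 = 1.82 µM.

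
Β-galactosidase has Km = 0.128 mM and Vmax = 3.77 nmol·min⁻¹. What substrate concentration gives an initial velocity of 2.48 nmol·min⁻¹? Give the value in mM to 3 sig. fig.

Rearranging v = Vmax[S]/(Km+[S]) gives [S] = Km·v/(Vmax − v).
[S] = 0.128 × 2.48 / (3.77 − 2.48) = 0.3174/1.290 = 0.246 mM.

0.246 mM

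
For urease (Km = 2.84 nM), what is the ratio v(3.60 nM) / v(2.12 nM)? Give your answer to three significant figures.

1.31

The fractional saturations are [S]/(Km+[S]) = 2.12/4.960 = 0.4274 and 3.60/6.440 = 0.5590.
v₂/v₁ is just their ratio: 0.5590/0.4274 = 1.31.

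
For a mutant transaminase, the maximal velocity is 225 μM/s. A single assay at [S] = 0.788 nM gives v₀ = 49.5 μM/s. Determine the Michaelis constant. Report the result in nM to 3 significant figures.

v/Vmax = 49.5/225 = 0.2200 = [S]/(Km+[S]).
So Km + [S] = [S]/0.2200 = 3.582 nM, giving Km = 3.582 − 0.788 = 2.79 nM.

2.79 nM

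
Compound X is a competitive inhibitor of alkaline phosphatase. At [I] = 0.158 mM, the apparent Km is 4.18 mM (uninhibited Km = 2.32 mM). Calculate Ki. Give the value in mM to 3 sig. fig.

Competitive: Km,app = α·Km with α = 1 + [I]/Ki.
α = Km,app/Km = 4.18/2.32 = 1.802.
Since α = 1 + [I]/Ki, [I]/Ki = 1.802 − 1 = 0.8017 and Ki = 0.158/0.8017 = 0.197 mM.

0.197 mM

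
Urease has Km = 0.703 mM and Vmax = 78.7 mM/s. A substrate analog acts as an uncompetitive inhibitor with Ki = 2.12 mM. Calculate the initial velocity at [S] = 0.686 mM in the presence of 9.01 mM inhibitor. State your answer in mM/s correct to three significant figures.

12.5 mM/s

With α = 1 + [I]/Ki = 1 + 9.01/2.12 = 5.250, the uncompetitive rate law is v = (Vmax/α)·[S] / (Km/α + [S]).
v = (78.7/5.250)×0.686 / (0.703/5.250 + 0.686) = 10.28/0.8199 = 12.5 mM/s.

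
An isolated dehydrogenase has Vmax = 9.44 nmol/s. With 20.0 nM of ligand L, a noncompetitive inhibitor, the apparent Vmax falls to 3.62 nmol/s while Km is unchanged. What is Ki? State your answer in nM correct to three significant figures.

12.4 nM

Noncompetitive: Vmax,app = Vmax/α with α = 1 + [I]/Ki.
α = Vmax/Vmax,app = 9.44/3.62 = 2.608.
Since α = 1 + [I]/Ki, [I]/Ki = 2.608 − 1 = 1.608 and Ki = 20.0/1.608 = 12.4 nM.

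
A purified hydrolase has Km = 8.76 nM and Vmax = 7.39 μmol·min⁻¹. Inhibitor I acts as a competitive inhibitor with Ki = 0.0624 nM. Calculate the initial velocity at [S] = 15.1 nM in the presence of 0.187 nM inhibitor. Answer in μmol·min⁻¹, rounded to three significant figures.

With α = 1 + [I]/Ki = 1 + 0.187/0.0624 = 3.997, the competitive rate law is v = Vmax[S] / (αKm + [S]).
v = 7.39×15.1 / (3.997×8.76 + 15.1) = 111.6/50.11 = 2.23 μmol·min⁻¹.

2.23 μmol·min⁻¹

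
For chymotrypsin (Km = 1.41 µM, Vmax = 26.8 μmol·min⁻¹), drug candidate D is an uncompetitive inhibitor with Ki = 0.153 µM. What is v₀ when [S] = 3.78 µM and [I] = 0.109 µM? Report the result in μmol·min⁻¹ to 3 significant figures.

With α = 1 + [I]/Ki = 1 + 0.109/0.153 = 1.712, the uncompetitive rate law is v = (Vmax/α)·[S] / (Km/α + [S]).
v = (26.8/1.712)×3.78 / (1.41/1.712 + 3.78) = 59.16/4.603 = 12.9 μmol·min⁻¹.

12.9 μmol·min⁻¹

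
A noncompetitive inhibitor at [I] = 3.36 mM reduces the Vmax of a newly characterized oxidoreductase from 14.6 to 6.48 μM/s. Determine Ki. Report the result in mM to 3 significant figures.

Noncompetitive: Vmax,app = Vmax/α with α = 1 + [I]/Ki.
α = Vmax/Vmax,app = 14.6/6.48 = 2.253.
Ki = [I]/(α − 1) = 3.36/1.253 = 2.68 mM.

2.68 mM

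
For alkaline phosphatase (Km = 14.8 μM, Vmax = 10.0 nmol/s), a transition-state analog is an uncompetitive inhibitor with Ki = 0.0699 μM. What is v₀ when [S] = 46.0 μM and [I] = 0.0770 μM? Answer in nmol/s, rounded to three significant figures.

4.13 nmol/s

α = 1 + [I]/Ki = 1 + 0.0770/0.0699 = 2.102.
For an uncompetitive inhibitor, both parameters are divided by α, giving Vmax/α and Km/α: Km,app = 7.04 μM, Vmax,app = 4.76 nmol/s.
v = Vmax,app·[S]/(Km,app + [S]) = 4.76 × 46.0/(7.04 + 46.0) = 4.13 nmol/s.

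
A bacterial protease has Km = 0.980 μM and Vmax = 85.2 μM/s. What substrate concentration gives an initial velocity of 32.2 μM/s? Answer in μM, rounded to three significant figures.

Rearranging v = Vmax[S]/(Km+[S]) gives [S] = Km·v/(Vmax − v).
[S] = 0.980 × 32.2 / (85.2 − 32.2) = 31.56/53.00 = 0.595 μM.

0.595 μM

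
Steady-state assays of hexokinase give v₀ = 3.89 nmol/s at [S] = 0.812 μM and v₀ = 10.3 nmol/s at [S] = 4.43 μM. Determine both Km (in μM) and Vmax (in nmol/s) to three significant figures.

Km = 2.60 μM; Vmax = 16.3 nmol/s

In reciprocal form, 1/v = (Km/Vmax)·(1/[S]) + 1/Vmax. The two points give (1/[S], 1/v) = (1.232, 0.2571) and (0.2257, 0.09709).
Slope = (0.2571 − 0.09709)/(1.232 − 0.2257) = 0.1591; intercept = 0.2571 − 0.1591×1.232 = 0.06118.
Vmax = 1/intercept = 16.3 nmol/s; Km = slope × Vmax = 0.1591 × 16.3 = 2.60 μM.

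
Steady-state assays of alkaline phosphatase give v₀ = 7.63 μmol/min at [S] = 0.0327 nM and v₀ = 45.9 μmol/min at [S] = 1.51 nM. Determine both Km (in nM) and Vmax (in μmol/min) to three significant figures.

Km = 0.189 nM; Vmax = 51.6 μmol/min

In reciprocal form, 1/v = (Km/Vmax)·(1/[S]) + 1/Vmax. The two points give (1/[S], 1/v) = (30.58, 0.1311) and (0.6623, 0.02179).
Slope = (0.1311 − 0.02179)/(30.58 − 0.6623) = 0.003652; intercept = 0.1311 − 0.003652×30.58 = 0.01937.
Vmax = 1/intercept = 51.6 μmol/min; Km = slope × Vmax = 0.003652 × 51.6 = 0.189 nM.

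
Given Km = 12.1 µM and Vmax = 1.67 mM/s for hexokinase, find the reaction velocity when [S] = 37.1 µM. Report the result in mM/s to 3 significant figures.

v = Vmax·[S]/(Km + [S]) = 1.67 × 37.1 / (12.1 + 37.1)
  = 61.96 / 49.20 = 1.26 mM/s.

1.26 mM/s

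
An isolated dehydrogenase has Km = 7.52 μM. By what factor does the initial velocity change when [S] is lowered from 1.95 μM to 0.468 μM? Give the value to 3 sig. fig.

Since Vmax cancels, v₂/v₁ = [S]₂(Km+[S]₁) / [S]₁(Km+[S]₂).
= 0.468×(7.52+1.95) / (1.95×(7.52+0.468)) = 4.432/15.58 = 0.285.

0.285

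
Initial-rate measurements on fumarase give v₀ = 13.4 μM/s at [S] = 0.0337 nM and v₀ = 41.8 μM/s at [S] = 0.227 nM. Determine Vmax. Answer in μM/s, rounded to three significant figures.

In reciprocal form, 1/v = (Km/Vmax)·(1/[S]) + 1/Vmax. The two points give (1/[S], 1/v) = (29.67, 0.07463) and (4.405, 0.02392).
Slope = (0.07463 − 0.02392)/(29.67 − 4.405) = 0.002007; intercept = 0.07463 − 0.002007×29.67 = 0.01508.
Vmax = 1/intercept = 66.3 μM/s; Km = slope × Vmax = 0.002007 × 66.3 = 0.133 nM.

66.3 μM/s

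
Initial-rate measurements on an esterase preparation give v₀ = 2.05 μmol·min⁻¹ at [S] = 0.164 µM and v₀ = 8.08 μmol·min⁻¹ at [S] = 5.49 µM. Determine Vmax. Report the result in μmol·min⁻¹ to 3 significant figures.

From v = Vmax[S]/(Km+[S]), each point gives Vmax = v(Km+[S])/[S].
Equating: 2.05(Km+0.164)/0.164 = 8.08(Km+5.49)/5.49.
12.50·Km + 2.05 = 1.472·Km + 8.08, so (12.50 − 1.472)·Km = 8.08 − 2.05.
Km = 6.030/11.03 = 0.547 µM; then Vmax = 2.05(0.547+0.164)/0.164 = 8.88 μmol·min⁻¹.

8.88 μmol·min⁻¹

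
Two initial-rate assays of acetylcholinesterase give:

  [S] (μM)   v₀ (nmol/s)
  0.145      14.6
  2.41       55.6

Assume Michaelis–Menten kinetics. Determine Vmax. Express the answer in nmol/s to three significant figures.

In reciprocal form, 1/v = (Km/Vmax)·(1/[S]) + 1/Vmax. The two points give (1/[S], 1/v) = (6.897, 0.06849) and (0.4149, 0.01799).
Slope = (0.06849 − 0.01799)/(6.897 − 0.4149) = 0.007792; intercept = 0.06849 − 0.007792×6.897 = 0.01475.
Vmax = 1/intercept = 67.8 nmol/s; Km = slope × Vmax = 0.007792 × 67.8 = 0.528 μM.

67.8 nmol/s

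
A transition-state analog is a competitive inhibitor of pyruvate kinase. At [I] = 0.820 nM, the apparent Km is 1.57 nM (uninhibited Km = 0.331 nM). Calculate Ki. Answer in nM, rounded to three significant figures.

0.219 nM

Competitive: Km,app = α·Km with α = 1 + [I]/Ki.
α = Km,app/Km = 1.57/0.331 = 4.743.
Ki = [I]/(α − 1) = 0.820/3.743 = 0.219 nM.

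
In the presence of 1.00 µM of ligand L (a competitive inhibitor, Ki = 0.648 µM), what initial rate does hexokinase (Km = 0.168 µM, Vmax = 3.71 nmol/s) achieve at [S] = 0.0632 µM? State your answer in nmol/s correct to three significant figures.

0.478 nmol/s

α = 1 + [I]/Ki = 1 + 1.00/0.648 = 2.543.
For a competitive inhibitor, Vmax is unchanged and the apparent Km becomes α·Km: Km,app = 0.427 µM, Vmax,app = 3.71 nmol/s.
v = Vmax,app·[S]/(Km,app + [S]) = 3.71 × 0.0632/(0.427 + 0.0632) = 0.478 nmol/s.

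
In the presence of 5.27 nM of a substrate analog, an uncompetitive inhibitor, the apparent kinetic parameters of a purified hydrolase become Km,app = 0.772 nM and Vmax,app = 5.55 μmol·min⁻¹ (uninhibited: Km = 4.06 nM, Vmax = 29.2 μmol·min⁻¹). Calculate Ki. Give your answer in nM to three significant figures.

Uncompetitive: Vmax,app = Vmax/α (and Km,app = Km/α) with α = 1 + [I]/Ki.
α = Vmax/Vmax,app = 29.2/5.55 = 5.261.
Ki = [I]/(α − 1) = 5.27/4.261 = 1.24 nM.

1.24 nM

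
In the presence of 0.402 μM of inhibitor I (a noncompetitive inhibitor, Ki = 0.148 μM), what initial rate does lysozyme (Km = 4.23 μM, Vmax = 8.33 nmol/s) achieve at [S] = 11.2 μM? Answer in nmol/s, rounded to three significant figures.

1.63 nmol/s

With α = 1 + [I]/Ki = 1 + 0.402/0.148 = 3.716, the noncompetitive rate law is v = (Vmax/α)·[S] / (Km + [S]).
v = (8.33/3.716)×11.2 / (4.23 + 11.2) = 25.11/15.43 = 1.63 nmol/s.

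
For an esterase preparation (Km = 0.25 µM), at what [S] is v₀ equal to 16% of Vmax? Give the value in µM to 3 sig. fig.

v/Vmax = [S]/(Km+[S]) = 0.16, so [S] = Km·0.16/(1 − 0.16) = 0.25 × 0.1905.
[S] = 0.0476 µM.

0.0476 µM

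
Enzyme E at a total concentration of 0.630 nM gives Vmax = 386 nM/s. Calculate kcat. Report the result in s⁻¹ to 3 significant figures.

613 s⁻¹

kcat = Vmax/[E]total = 386 nM/s / 0.630 nM = 613 s⁻¹.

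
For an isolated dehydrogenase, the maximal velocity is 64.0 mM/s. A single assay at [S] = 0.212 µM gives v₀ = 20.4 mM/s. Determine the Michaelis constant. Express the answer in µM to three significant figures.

0.453 µM

From v = Vmax[S]/(Km+[S]), Km = [S](Vmax − v)/v.
Km = 0.212 × (64.0 − 20.4) / 20.4 = 9.243/20.4 = 0.453 µM.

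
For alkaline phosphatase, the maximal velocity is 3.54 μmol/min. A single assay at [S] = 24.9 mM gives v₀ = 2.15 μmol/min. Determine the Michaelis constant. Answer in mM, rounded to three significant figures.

16.1 mM

v/Vmax = 2.15/3.54 = 0.6073 = [S]/(Km+[S]).
So Km + [S] = [S]/0.6073 = 41.00 mM, giving Km = 41.00 − 24.9 = 16.1 mM.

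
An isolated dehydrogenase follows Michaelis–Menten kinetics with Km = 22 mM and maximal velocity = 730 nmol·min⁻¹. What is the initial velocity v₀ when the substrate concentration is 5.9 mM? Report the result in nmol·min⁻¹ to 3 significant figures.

154 nmol·min⁻¹

[S]/(Km+[S]) = 5.9/27.90 = 0.2115, the fractional saturation.
v = 0.2115 × Vmax = 0.2115 × 730 = 154 nmol·min⁻¹.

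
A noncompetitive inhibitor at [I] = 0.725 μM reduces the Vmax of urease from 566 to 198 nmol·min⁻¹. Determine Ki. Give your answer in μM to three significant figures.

0.390 μM

Noncompetitive: Vmax,app = Vmax/α with α = 1 + [I]/Ki.
α = Vmax/Vmax,app = 566/198 = 2.859.
Since α = 1 + [I]/Ki, [I]/Ki = 2.859 − 1 = 1.859 and Ki = 0.725/1.859 = 0.390 μM.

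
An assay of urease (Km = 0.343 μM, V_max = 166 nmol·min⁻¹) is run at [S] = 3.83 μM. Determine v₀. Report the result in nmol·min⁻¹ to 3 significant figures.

[S]/(Km+[S]) = 3.83/4.173 = 0.9178, the fractional saturation.
v = 0.9178 × Vmax = 0.9178 × 166 = 152 nmol·min⁻¹.

152 nmol·min⁻¹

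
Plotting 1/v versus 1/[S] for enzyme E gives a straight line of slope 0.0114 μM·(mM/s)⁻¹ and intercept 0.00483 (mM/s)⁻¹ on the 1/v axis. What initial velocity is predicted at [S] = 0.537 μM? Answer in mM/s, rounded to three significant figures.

38.4 mM/s

The y-intercept is 1/Vmax, so Vmax = 1/0.00483 = 207 mM/s.
The slope is Km/Vmax, so Km = 0.0114 × 207 = 2.36 μM.
Then v = 207 × 0.537/(2.36 + 0.537) = 38.4 mM/s.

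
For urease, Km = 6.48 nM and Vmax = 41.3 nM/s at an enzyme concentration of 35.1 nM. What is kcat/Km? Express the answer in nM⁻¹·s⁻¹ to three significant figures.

kcat = Vmax/[E]total = 41.3/35.1 = 1.18 s⁻¹.
kcat/Km = 1.18/6.48 = 0.182 nM⁻¹·s⁻¹.

0.182 nM⁻¹·s⁻¹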